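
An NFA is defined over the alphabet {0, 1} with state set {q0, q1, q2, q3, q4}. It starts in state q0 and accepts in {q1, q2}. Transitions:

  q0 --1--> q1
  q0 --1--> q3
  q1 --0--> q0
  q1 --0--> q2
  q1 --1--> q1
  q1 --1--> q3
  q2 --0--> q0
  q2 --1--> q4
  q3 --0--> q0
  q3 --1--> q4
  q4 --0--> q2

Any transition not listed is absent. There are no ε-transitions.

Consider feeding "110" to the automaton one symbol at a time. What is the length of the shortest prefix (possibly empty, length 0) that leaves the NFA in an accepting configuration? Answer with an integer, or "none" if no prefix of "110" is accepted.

1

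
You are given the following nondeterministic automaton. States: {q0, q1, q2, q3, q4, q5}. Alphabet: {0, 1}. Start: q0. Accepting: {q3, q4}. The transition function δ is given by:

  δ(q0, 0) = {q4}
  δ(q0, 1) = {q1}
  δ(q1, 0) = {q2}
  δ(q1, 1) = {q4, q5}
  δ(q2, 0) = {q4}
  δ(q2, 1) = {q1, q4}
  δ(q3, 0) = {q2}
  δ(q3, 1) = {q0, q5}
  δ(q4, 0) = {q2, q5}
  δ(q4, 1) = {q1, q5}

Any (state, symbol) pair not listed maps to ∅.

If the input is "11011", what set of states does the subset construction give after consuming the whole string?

{q1, q4, q5}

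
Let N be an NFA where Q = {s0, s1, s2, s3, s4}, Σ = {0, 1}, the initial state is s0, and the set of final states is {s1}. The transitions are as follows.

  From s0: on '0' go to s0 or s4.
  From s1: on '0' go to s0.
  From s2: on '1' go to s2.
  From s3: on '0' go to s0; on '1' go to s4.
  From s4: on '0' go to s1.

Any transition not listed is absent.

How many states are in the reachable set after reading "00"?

Start in {s0}.
Read '0': s0→{s0, s4}; now {s0, s4}.
Read '0': s0→{s0, s4}, s4→{s1}; now {s0, s1, s4}.
That set has 3 states.

3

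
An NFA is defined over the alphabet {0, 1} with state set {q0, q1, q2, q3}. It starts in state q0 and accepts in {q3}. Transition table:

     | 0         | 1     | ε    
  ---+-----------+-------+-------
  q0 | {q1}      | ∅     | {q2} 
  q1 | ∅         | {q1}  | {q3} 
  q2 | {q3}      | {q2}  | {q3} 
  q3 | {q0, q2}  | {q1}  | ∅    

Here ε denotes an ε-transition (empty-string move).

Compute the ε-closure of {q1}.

{q1, q3}

Begin with {q1}.
ε-move q1 → q3; add q3.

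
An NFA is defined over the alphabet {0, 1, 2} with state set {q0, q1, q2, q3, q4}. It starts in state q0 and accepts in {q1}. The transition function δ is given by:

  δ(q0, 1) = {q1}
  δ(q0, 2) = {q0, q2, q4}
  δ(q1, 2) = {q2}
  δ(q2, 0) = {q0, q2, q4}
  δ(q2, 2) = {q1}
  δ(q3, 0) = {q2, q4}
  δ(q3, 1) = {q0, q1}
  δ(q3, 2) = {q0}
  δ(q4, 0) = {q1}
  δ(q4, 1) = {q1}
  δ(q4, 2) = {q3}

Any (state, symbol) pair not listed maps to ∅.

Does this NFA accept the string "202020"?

Yes

Start in {q0}.
Read '2': {q0} → {q0, q2, q4}.
Read '0': {q0, q2, q4} → {q0, q1, q2, q4}.
Read '2': {q0, q1, q2, q4} → {q0, q1, q2, q3, q4}.
Read '0': {q0, q1, q2, q3, q4} → {q0, q1, q2, q4}.
Read '2': {q0, q1, q2, q4} → {q0, q1, q2, q3, q4}.
Read '0': {q0, q1, q2, q3, q4} → {q0, q1, q2, q4}.
The final set {q0, q1, q2, q4} contains the accepting state q1.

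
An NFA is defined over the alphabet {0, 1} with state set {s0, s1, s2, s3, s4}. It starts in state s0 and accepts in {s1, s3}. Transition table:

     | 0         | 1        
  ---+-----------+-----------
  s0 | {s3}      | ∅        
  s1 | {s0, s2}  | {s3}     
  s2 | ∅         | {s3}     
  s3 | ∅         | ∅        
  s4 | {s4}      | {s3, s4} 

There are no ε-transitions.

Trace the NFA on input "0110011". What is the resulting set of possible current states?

Start in {s0}.
Read '0': s0→{s3}; now {s3}.
Read '1': s3→∅; now ∅.
The set is empty and remains empty for the remaining 5 symbols.

∅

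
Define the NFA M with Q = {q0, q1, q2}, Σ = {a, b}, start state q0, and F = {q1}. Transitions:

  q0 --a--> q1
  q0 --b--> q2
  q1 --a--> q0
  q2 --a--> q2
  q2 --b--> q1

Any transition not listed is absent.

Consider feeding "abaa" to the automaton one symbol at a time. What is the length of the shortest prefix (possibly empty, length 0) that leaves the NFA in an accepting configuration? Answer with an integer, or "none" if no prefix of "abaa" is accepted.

Start in {q0}.
Read 'a': q0→{q1}; now {q1}.
None of the earlier sets intersect F, but {q1} does.

1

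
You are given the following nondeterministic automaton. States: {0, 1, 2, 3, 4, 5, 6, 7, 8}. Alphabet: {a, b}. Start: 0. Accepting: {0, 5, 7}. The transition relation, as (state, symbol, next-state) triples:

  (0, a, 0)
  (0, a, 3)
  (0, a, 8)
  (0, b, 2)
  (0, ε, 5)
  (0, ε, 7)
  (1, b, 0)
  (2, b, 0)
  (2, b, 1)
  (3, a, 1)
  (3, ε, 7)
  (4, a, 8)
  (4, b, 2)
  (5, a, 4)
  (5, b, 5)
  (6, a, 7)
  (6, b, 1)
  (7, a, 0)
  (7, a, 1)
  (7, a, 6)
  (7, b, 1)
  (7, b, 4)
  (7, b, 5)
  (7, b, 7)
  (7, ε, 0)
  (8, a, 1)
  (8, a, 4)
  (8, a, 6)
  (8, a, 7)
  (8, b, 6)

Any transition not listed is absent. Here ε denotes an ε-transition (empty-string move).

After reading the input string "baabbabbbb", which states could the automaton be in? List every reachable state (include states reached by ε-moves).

{0, 1, 2, 4, 5, 7}

Start: ε-closure({0}) = {0, 5, 7}.
Read 'b': 0→{2}, 5→{5}, 7→{1, 4, 5, 7}; union {1, 2, 4, 5, 7}; ε-closure = {0, 1, 2, 4, 5, 7}.
Read 'a': 0→{0, 3, 8}, 1→∅, 2→∅, 4→{8}, 5→{4}, 7→{0, 1, 6}; union {0, 1, 3, 4, 6, 8}; ε-closure = {0, 1, 3, 4, 5, 6, 7, 8}.
Read 'a': 0→{0, 3, 8}, 1→∅, 3→{1}, 4→{8}, 5→{4}, 6→{7}, 7→{0, 1, 6}, 8→{1, 4, 6, 7}; union {0, 1, 3, 4, 6, 7, 8}; ε-closure = {0, 1, 3, 4, 5, 6, 7, 8}.
Read 'b': 0→{2}, 1→{0}, 3→∅, 4→{2}, 5→{5}, 6→{1}, 7→{1, 4, 5, 7}, 8→{6}; now {0, 1, 2, 4, 5, 6, 7}.
Read 'b': 0→{2}, 1→{0}, 2→{0, 1}, 4→{2}, 5→{5}, 6→{1}, 7→{1, 4, 5, 7}; now {0, 1, 2, 4, 5, 7}.
Read 'a': 0→{0, 3, 8}, 1→∅, 2→∅, 4→{8}, 5→{4}, 7→{0, 1, 6}; union {0, 1, 3, 4, 6, 8}; ε-closure = {0, 1, 3, 4, 5, 6, 7, 8}.
Read 'b': 0→{2}, 1→{0}, 3→∅, 4→{2}, 5→{5}, 6→{1}, 7→{1, 4, 5, 7}, 8→{6}; now {0, 1, 2, 4, 5, 6, 7}.
Read 'b': 0→{2}, 1→{0}, 2→{0, 1}, 4→{2}, 5→{5}, 6→{1}, 7→{1, 4, 5, 7}; now {0, 1, 2, 4, 5, 7}.
Read 'b': 0→{2}, 1→{0}, 2→{0, 1}, 4→{2}, 5→{5}, 7→{1, 4, 5, 7}; now {0, 1, 2, 4, 5, 7}.
Read 'b': 0→{2}, 1→{0}, 2→{0, 1}, 4→{2}, 5→{5}, 7→{1, 4, 5, 7}; now {0, 1, 2, 4, 5, 7}.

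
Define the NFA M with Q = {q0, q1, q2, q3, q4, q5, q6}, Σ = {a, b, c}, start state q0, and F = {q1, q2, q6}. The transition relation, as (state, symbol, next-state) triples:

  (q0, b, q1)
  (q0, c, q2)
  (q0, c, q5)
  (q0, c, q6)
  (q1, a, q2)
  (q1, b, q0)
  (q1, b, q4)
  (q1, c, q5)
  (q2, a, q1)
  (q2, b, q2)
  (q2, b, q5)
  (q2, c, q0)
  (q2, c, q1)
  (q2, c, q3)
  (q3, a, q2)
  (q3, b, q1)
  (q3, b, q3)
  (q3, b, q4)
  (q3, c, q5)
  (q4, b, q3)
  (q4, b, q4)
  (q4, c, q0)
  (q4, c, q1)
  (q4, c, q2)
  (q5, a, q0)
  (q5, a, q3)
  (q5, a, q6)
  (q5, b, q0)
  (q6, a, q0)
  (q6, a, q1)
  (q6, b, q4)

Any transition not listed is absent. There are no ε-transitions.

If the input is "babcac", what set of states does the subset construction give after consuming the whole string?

Start in {q0}.
Read 'b': q0→{q1}; now {q1}.
Read 'a': q1→{q2}; now {q2}.
Read 'b': q2→{q2, q5}; now {q2, q5}.
Read 'c': q2→{q0, q1, q3}, q5→∅; now {q0, q1, q3}.
Read 'a': q0→∅, q1→{q2}, q3→{q2}; now {q2}.
Read 'c': q2→{q0, q1, q3}; now {q0, q1, q3}.

{q0, q1, q3}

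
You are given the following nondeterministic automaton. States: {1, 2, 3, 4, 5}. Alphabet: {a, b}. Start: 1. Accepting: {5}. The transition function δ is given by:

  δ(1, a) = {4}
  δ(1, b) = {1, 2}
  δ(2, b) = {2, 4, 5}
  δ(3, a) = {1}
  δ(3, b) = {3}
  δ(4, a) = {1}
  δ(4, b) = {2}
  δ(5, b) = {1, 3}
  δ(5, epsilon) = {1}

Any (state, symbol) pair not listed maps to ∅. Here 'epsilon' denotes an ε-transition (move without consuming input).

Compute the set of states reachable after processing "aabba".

Start in {1}.
Read 'a': {1} → {4}.
Read 'a': {4} → {1}.
Read 'b': {1} → {1, 2}.
Read 'b': {1, 2} → {1, 2, 4, 5}.
Read 'a': {1, 2, 4, 5} → {1, 4}.

{1, 4}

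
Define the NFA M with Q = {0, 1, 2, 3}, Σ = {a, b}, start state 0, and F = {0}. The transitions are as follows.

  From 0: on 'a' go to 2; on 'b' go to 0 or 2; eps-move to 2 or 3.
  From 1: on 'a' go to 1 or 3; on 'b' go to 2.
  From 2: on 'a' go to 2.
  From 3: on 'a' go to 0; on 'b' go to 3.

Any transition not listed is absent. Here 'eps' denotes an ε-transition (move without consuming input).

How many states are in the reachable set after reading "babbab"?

3

Start: ε-closure({0}) = {0, 2, 3}.
Read 'b': {0, 2, 3} → {0, 2, 3}.
Read 'a': {0, 2, 3} → {0, 2, 3}.
Read 'b': {0, 2, 3} → {0, 2, 3}.
Read 'b': {0, 2, 3} → {0, 2, 3}.
Read 'a': {0, 2, 3} → {0, 2, 3}.
Read 'b': {0, 2, 3} → {0, 2, 3}.
That set has 3 states.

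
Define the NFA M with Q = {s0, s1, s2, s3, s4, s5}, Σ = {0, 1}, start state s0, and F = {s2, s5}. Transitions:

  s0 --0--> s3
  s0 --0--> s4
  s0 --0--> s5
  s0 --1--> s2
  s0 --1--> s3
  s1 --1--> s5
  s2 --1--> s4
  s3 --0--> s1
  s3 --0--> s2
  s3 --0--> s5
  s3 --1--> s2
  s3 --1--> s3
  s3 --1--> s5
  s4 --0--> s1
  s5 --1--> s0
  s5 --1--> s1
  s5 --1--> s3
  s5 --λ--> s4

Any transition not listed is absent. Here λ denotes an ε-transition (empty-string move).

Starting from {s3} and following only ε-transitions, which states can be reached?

Begin with {s3}.
No ε-moves leave this set, so the closure equals the set itself.

{s3}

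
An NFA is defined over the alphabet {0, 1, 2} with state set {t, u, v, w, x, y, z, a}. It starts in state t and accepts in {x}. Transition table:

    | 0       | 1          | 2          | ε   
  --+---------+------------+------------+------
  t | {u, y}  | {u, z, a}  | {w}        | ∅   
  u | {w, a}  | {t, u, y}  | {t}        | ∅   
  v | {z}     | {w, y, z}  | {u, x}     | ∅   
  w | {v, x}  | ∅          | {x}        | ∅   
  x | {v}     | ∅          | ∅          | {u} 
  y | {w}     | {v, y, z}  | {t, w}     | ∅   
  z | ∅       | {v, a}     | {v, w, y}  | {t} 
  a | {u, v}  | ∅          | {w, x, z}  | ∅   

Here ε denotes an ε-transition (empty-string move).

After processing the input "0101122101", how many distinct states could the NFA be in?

Start in {t}.
Read '0': {t} → {u, y}.
Read '1': {u, y} → {t, u, v, y, z}.
Read '0': {t, u, v, y, z} → {t, u, w, y, z, a}.
Read '1': {t, u, w, y, z, a} → {t, u, v, y, z, a}.
Read '1': {t, u, v, y, z, a} → {t, u, v, w, y, z, a}.
Read '2': {t, u, v, w, y, z, a} → {t, u, v, w, x, y, z}.
Read '2': {t, u, v, w, x, y, z} → {t, u, v, w, x, y}.
Read '1': {t, u, v, w, x, y} → {t, u, v, w, y, z, a}.
Read '0': {t, u, v, w, y, z, a} → {t, u, v, w, x, y, z, a}.
Read '1': {t, u, v, w, x, y, z, a} → {t, u, v, w, y, z, a}.
That set has 7 states.

7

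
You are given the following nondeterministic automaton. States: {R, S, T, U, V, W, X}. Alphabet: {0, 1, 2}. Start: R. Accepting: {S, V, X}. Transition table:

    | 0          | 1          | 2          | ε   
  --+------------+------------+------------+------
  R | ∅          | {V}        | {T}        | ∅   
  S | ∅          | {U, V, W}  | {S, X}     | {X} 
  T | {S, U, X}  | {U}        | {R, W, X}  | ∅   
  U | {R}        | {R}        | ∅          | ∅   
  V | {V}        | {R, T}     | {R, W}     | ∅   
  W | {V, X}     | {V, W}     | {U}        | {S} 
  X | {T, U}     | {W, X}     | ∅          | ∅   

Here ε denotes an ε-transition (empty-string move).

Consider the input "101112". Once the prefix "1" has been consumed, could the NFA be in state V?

Yes

Start in {R}.
Read '1': R→{V}; now {V}.
State V is in {V}.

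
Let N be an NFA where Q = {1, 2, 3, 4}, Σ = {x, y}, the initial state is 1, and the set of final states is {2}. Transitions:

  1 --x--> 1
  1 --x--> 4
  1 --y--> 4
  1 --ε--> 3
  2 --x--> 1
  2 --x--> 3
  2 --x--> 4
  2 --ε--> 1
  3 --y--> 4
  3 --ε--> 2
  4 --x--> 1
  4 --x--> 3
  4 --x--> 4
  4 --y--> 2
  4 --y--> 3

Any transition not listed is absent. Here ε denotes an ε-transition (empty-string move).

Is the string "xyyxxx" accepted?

Start: ε-closure({1}) = {1, 2, 3}.
Read 'x': 1→{1, 4}, 2→{1, 3, 4}, 3→∅; union {1, 3, 4}; ε-closure = {1, 2, 3, 4}.
Read 'y': 1→{4}, 2→∅, 3→{4}, 4→{2, 3}; union {2, 3, 4}; ε-closure = {1, 2, 3, 4}.
Read 'y': 1→{4}, 2→∅, 3→{4}, 4→{2, 3}; union {2, 3, 4}; ε-closure = {1, 2, 3, 4}.
Read 'x': 1→{1, 4}, 2→{1, 3, 4}, 3→∅, 4→{1, 3, 4}; union {1, 3, 4}; ε-closure = {1, 2, 3, 4}.
Read 'x': 1→{1, 4}, 2→{1, 3, 4}, 3→∅, 4→{1, 3, 4}; union {1, 3, 4}; ε-closure = {1, 2, 3, 4}.
Read 'x': 1→{1, 4}, 2→{1, 3, 4}, 3→∅, 4→{1, 3, 4}; union {1, 3, 4}; ε-closure = {1, 2, 3, 4}.
The final set {1, 2, 3, 4} contains the accepting state 2.

Yes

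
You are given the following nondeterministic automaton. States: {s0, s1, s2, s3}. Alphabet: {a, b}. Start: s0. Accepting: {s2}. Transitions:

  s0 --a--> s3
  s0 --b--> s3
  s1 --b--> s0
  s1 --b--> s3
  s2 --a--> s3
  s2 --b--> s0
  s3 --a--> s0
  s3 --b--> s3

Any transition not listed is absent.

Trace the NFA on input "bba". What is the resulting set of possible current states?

{s0}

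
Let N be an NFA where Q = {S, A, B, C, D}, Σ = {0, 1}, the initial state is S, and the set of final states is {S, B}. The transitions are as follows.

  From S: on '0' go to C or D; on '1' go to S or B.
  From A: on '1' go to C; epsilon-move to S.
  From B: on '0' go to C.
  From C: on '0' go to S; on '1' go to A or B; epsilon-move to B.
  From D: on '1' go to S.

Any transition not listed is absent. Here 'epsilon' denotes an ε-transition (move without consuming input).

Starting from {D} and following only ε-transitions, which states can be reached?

{D}

Begin with {D}.
No ε-moves leave this set, so the closure equals the set itself.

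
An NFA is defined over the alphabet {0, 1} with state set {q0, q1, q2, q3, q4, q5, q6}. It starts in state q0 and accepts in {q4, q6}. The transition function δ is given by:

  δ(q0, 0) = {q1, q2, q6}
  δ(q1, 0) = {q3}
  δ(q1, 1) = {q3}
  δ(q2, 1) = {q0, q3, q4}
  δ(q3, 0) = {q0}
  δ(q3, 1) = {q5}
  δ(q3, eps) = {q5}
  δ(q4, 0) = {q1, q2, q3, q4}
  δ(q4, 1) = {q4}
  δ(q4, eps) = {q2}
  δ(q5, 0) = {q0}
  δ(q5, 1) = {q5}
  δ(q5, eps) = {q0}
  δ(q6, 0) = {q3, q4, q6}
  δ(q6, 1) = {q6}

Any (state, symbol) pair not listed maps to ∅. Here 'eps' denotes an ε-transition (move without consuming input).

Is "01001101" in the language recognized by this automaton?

Yes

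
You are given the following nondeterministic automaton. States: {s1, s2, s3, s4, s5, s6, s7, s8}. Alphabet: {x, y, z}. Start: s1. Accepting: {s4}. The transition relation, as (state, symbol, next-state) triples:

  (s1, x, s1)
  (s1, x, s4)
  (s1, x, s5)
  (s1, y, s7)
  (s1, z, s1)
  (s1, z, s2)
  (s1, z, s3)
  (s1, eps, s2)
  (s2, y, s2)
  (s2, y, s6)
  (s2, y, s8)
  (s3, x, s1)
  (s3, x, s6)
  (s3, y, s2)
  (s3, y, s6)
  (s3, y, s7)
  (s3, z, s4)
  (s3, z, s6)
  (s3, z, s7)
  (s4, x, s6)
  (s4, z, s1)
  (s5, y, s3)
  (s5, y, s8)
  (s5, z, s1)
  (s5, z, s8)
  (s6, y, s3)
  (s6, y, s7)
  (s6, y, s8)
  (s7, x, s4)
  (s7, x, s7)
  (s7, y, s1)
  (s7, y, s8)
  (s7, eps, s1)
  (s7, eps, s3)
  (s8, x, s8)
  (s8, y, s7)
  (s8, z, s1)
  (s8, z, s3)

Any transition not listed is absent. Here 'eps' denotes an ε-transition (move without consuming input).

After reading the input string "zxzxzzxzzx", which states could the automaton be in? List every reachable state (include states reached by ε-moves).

Start: ε-closure({s1}) = {s1, s2}.
Read 'z': {s1, s2} → {s1, s2, s3}.
Read 'x': {s1, s2, s3} → {s1, s2, s4, s5, s6}.
Read 'z': {s1, s2, s4, s5, s6} → {s1, s2, s3, s8}.
Read 'x': {s1, s2, s3, s8} → {s1, s2, s4, s5, s6, s8}.
Read 'z': {s1, s2, s4, s5, s6, s8} → {s1, s2, s3, s8}.
Read 'z': {s1, s2, s3, s8} → {s1, s2, s3, s4, s6, s7}.
Read 'x': {s1, s2, s3, s4, s6, s7} → {s1, s2, s3, s4, s5, s6, s7}.
Read 'z': {s1, s2, s3, s4, s5, s6, s7} → {s1, s2, s3, s4, s6, s7, s8}.
Read 'z': {s1, s2, s3, s4, s6, s7, s8} → {s1, s2, s3, s4, s6, s7}.
Read 'x': {s1, s2, s3, s4, s6, s7} → {s1, s2, s3, s4, s5, s6, s7}.

{s1, s2, s3, s4, s5, s6, s7}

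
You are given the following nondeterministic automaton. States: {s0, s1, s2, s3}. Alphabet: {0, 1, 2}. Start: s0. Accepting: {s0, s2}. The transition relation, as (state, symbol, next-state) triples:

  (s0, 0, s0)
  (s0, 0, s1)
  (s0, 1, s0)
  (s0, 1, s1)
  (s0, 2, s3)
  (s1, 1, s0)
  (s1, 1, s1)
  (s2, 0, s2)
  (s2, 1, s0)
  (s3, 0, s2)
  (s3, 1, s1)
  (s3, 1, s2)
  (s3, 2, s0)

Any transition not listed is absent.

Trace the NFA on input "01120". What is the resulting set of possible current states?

{s2}

Start in {s0}.
Read '0': s0→{s0, s1}; now {s0, s1}.
Read '1': s0→{s0, s1}, s1→{s0, s1}; now {s0, s1}.
Read '1': s0→{s0, s1}, s1→{s0, s1}; now {s0, s1}.
Read '2': s0→{s3}, s1→∅; now {s3}.
Read '0': s3→{s2}; now {s2}.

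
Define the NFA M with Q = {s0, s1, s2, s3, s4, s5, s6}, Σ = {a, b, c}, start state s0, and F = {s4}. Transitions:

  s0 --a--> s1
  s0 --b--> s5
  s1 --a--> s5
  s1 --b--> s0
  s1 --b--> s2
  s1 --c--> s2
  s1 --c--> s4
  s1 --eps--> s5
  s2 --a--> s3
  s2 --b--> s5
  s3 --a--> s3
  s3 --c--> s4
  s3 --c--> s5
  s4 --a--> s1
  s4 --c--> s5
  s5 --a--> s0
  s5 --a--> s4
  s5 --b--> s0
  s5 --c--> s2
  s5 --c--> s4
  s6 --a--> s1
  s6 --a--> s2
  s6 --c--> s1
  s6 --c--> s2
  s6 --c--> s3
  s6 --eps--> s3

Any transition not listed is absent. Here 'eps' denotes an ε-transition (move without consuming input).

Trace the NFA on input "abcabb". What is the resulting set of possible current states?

Start in {s0}.
Read 'a': s0→{s1}; union {s1}; ε-closure = {s1, s5}.
Read 'b': s1→{s0, s2}, s5→{s0}; now {s0, s2}.
Read 'c': s0→∅, s2→∅; now ∅.
The set is empty and remains empty for the remaining 3 symbols.

∅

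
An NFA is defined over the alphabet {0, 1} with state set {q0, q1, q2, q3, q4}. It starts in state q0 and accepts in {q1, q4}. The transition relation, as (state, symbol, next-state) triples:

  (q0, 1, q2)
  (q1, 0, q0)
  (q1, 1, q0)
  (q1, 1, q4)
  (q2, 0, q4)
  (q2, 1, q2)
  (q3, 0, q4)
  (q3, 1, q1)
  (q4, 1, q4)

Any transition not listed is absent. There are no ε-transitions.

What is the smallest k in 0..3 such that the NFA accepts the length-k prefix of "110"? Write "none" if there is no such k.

3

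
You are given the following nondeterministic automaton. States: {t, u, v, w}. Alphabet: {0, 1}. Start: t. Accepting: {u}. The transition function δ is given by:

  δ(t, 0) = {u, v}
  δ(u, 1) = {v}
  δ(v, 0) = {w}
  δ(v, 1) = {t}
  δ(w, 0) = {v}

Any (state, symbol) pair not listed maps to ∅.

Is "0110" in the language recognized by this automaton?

Yes

Start in {t}.
Read '0': {t} → {u, v}.
Read '1': {u, v} → {t, v}.
Read '1': {t, v} → {t}.
Read '0': {t} → {u, v}.
The final set {u, v} contains the accepting state u.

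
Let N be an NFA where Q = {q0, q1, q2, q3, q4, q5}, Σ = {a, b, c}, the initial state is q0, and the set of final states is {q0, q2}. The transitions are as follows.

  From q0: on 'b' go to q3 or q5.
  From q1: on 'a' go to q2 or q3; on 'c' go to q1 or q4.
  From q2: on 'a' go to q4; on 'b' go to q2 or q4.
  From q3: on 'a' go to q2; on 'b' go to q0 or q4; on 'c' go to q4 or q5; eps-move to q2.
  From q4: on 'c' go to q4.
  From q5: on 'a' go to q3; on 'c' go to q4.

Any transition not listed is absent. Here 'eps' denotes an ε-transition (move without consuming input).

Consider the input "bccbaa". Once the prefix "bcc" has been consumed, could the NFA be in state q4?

Start in {q0}.
Read 'b': q0→{q3, q5}; union {q3, q5}; ε-closure = {q2, q3, q5}.
Read 'c': q2→∅, q3→{q4, q5}, q5→{q4}; now {q4, q5}.
Read 'c': q4→{q4}, q5→{q4}; now {q4}.
State q4 is in {q4}.

Yes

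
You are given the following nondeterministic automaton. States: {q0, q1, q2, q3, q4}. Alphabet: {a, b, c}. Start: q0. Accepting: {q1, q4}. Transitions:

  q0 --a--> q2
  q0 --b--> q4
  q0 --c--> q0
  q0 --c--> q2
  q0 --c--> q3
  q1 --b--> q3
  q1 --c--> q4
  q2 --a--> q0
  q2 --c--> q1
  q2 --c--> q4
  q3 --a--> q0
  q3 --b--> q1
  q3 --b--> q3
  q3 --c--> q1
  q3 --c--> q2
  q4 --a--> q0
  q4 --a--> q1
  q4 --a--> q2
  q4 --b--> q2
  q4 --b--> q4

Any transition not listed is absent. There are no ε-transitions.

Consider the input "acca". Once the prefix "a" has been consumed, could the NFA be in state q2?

Yes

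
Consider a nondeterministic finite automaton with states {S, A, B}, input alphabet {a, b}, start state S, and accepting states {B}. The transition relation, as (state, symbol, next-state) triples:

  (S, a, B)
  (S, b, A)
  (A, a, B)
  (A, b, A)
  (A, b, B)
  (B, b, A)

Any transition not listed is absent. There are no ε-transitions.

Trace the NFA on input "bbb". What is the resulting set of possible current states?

{A, B}

Start in {S}.
Read 'b': S→{A}; now {A}.
Read 'b': A→{A, B}; now {A, B}.
Read 'b': A→{A, B}, B→{A}; now {A, B}.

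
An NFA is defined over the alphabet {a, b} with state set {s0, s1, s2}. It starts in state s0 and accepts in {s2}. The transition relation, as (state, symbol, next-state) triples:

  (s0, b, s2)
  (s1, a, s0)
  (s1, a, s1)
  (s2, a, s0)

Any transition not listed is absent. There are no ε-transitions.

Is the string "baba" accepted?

Start in {s0}.
Read 'b': s0→{s2}; now {s2}.
Read 'a': s2→{s0}; now {s0}.
Read 'b': s0→{s2}; now {s2}.
Read 'a': s2→{s0}; now {s0}.
The final set {s0} contains no accepting state.

No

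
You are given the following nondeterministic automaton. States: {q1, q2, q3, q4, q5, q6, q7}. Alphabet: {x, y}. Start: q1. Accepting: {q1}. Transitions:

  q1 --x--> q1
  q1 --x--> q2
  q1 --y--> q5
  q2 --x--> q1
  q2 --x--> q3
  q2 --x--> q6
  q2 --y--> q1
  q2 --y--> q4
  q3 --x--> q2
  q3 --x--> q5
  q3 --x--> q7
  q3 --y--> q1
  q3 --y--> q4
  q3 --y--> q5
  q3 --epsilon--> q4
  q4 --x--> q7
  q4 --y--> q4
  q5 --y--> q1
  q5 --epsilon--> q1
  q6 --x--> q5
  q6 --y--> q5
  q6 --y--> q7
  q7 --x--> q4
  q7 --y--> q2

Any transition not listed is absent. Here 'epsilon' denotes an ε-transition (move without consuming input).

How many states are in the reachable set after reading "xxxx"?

Start in {q1}.
Read 'x': {q1} → {q1, q2}.
Read 'x': {q1, q2} → {q1, q2, q3, q4, q6}.
Read 'x': {q1, q2, q3, q4, q6} → {q1, q2, q3, q4, q5, q6, q7}.
Read 'x': {q1, q2, q3, q4, q5, q6, q7} → {q1, q2, q3, q4, q5, q6, q7}.
That set has 7 states.

7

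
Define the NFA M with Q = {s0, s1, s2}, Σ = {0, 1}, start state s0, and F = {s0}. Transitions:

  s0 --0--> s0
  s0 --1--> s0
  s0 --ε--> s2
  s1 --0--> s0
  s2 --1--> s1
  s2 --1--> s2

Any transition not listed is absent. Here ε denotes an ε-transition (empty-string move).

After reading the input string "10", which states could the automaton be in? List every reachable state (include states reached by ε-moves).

Start: ε-closure({s0}) = {s0, s2}.
Read '1': {s0, s2} → {s0, s1, s2}.
Read '0': {s0, s1, s2} → {s0, s2}.

{s0, s2}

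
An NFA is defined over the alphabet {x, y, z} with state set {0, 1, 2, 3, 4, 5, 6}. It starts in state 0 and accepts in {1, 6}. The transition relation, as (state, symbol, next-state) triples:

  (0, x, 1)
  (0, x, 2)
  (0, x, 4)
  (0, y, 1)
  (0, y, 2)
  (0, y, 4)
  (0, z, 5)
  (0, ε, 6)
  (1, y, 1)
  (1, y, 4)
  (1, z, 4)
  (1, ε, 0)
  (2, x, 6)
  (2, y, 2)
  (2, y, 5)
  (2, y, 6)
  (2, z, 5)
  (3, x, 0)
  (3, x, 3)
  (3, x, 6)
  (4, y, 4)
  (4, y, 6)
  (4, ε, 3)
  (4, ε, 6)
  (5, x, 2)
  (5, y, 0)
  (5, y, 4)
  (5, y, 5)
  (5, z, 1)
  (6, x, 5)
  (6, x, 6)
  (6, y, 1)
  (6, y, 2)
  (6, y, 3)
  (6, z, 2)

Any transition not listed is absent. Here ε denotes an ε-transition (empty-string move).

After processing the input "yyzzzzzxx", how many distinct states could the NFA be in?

Start: ε-closure({0}) = {0, 6}.
Read 'y': 0→{1, 2, 4}, 6→{1, 2, 3}; union {1, 2, 3, 4}; ε-closure = {0, 1, 2, 3, 4, 6}.
Read 'y': 0→{1, 2, 4}, 1→{1, 4}, 2→{2, 5, 6}, 3→∅, 4→{4, 6}, 6→{1, 2, 3}; union {1, 2, 3, 4, 5, 6}; ε-closure = {0, 1, 2, 3, 4, 5, 6}.
Read 'z': 0→{5}, 1→{4}, 2→{5}, 3→∅, 4→∅, 5→{1}, 6→{2}; union {1, 2, 4, 5}; ε-closure = {0, 1, 2, 3, 4, 5, 6}.
Read 'z': 0→{5}, 1→{4}, 2→{5}, 3→∅, 4→∅, 5→{1}, 6→{2}; union {1, 2, 4, 5}; ε-closure = {0, 1, 2, 3, 4, 5, 6}.
Read 'z': 0→{5}, 1→{4}, 2→{5}, 3→∅, 4→∅, 5→{1}, 6→{2}; union {1, 2, 4, 5}; ε-closure = {0, 1, 2, 3, 4, 5, 6}.
Read 'z': 0→{5}, 1→{4}, 2→{5}, 3→∅, 4→∅, 5→{1}, 6→{2}; union {1, 2, 4, 5}; ε-closure = {0, 1, 2, 3, 4, 5, 6}.
Read 'z': 0→{5}, 1→{4}, 2→{5}, 3→∅, 4→∅, 5→{1}, 6→{2}; union {1, 2, 4, 5}; ε-closure = {0, 1, 2, 3, 4, 5, 6}.
Read 'x': 0→{1, 2, 4}, 1→∅, 2→{6}, 3→{0, 3, 6}, 4→∅, 5→{2}, 6→{5, 6}; now {0, 1, 2, 3, 4, 5, 6}.
Read 'x': 0→{1, 2, 4}, 1→∅, 2→{6}, 3→{0, 3, 6}, 4→∅, 5→{2}, 6→{5, 6}; now {0, 1, 2, 3, 4, 5, 6}.
That set has 7 states.

7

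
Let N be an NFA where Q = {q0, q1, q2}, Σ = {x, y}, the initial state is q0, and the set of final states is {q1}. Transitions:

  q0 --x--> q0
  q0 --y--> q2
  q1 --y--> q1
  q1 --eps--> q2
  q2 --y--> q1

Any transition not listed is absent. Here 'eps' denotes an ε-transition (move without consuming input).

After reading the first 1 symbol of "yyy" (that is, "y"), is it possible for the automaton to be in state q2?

Start in {q0}.
Read 'y': {q0} → {q2}.
State q2 is in {q2}.

Yes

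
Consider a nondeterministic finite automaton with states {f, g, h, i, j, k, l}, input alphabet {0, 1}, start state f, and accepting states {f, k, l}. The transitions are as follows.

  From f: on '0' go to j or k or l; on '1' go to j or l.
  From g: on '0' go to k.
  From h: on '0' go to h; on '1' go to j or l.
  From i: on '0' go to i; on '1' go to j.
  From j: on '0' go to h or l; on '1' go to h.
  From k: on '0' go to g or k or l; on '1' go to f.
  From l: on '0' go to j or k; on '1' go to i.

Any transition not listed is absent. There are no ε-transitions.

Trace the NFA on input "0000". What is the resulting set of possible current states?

Start in {f}.
Read '0': {f} → {j, k, l}.
Read '0': {j, k, l} → {g, h, j, k, l}.
Read '0': {g, h, j, k, l} → {g, h, j, k, l}.
Read '0': {g, h, j, k, l} → {g, h, j, k, l}.

{g, h, j, k, l}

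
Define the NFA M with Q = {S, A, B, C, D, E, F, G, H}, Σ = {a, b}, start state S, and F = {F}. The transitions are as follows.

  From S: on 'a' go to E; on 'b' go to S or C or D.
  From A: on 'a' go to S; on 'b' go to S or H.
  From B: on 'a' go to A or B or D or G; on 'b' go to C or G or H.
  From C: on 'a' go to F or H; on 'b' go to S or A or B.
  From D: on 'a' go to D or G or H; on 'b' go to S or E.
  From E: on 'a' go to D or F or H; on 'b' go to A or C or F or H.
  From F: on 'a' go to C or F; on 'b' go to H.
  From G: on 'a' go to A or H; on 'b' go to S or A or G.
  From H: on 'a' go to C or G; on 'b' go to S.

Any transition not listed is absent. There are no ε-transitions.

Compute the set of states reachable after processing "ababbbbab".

{S, A, B, C, D, E, F, G, H}

Start in {S}.
Read 'a': S→{E}; now {E}.
Read 'b': E→{A, C, F, H}; now {A, C, F, H}.
Read 'a': A→{S}, C→{F, H}, F→{C, F}, H→{C, G}; now {S, C, F, G, H}.
Read 'b': S→{S, C, D}, C→{S, A, B}, F→{H}, G→{S, A, G}, H→{S}; now {S, A, B, C, D, G, H}.
Read 'b': S→{S, C, D}, A→{S, H}, B→{C, G, H}, C→{S, A, B}, D→{S, E}, G→{S, A, G}, H→{S}; now {S, A, B, C, D, E, G, H}.
Read 'b': S→{S, C, D}, A→{S, H}, B→{C, G, H}, C→{S, A, B}, D→{S, E}, E→{A, C, F, H}, G→{S, A, G}, H→{S}; now {S, A, B, C, D, E, F, G, H}.
Read 'b': S→{S, C, D}, A→{S, H}, B→{C, G, H}, C→{S, A, B}, D→{S, E}, E→{A, C, F, H}, F→{H}, G→{S, A, G}, H→{S}; now {S, A, B, C, D, E, F, G, H}.
Read 'a': S→{E}, A→{S}, B→{A, B, D, G}, C→{F, H}, D→{D, G, H}, E→{D, F, H}, F→{C, F}, G→{A, H}, H→{C, G}; now {S, A, B, C, D, E, F, G, H}.
Read 'b': S→{S, C, D}, A→{S, H}, B→{C, G, H}, C→{S, A, B}, D→{S, E}, E→{A, C, F, H}, F→{H}, G→{S, A, G}, H→{S}; now {S, A, B, C, D, E, F, G, H}.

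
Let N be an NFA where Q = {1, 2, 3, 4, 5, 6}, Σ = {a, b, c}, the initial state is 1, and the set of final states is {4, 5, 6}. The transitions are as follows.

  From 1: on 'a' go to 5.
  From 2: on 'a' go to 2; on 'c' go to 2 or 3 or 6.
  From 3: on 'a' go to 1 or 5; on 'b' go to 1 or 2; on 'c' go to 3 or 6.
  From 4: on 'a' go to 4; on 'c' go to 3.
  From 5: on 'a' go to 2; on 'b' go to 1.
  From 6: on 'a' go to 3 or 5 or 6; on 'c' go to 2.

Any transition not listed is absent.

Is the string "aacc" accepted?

Yes

Start in {1}.
Read 'a': 1→{5}; now {5}.
Read 'a': 5→{2}; now {2}.
Read 'c': 2→{2, 3, 6}; now {2, 3, 6}.
Read 'c': 2→{2, 3, 6}, 3→{3, 6}, 6→{2}; now {2, 3, 6}.
The final set {2, 3, 6} contains the accepting state 6.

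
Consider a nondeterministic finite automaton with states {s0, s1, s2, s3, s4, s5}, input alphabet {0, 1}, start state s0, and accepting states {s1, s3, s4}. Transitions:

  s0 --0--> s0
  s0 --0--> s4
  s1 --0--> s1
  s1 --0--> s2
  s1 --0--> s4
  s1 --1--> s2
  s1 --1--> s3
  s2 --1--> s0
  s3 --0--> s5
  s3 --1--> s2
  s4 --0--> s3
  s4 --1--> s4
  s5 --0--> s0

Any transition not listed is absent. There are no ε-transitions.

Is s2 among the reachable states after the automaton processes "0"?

Start in {s0}.
Read '0': {s0} → {s0, s4}.
State s2 is not in {s0, s4}.

No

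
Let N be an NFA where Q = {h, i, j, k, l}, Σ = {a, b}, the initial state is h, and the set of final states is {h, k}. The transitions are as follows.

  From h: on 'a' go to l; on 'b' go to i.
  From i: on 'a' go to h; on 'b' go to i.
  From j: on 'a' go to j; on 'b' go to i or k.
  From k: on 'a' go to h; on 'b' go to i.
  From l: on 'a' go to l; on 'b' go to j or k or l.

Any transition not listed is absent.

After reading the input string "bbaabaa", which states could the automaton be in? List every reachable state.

{j, l}

Start in {h}.
Read 'b': {h} → {i}.
Read 'b': {i} → {i}.
Read 'a': {i} → {h}.
Read 'a': {h} → {l}.
Read 'b': {l} → {j, k, l}.
Read 'a': {j, k, l} → {h, j, l}.
Read 'a': {h, j, l} → {j, l}.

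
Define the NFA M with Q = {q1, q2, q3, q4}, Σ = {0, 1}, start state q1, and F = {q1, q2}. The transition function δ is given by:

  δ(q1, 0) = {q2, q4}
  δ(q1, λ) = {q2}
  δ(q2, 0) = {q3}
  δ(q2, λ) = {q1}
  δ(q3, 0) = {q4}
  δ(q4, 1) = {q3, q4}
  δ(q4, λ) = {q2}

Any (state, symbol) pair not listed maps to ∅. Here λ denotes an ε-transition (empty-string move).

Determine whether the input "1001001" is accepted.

No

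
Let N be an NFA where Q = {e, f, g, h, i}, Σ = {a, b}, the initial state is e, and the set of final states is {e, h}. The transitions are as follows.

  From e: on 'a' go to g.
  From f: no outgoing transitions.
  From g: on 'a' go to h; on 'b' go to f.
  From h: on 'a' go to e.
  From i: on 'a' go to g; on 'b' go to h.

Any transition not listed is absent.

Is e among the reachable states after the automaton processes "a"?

No

Start in {e}.
Read 'a': {e} → {g}.
State e is not in {g}.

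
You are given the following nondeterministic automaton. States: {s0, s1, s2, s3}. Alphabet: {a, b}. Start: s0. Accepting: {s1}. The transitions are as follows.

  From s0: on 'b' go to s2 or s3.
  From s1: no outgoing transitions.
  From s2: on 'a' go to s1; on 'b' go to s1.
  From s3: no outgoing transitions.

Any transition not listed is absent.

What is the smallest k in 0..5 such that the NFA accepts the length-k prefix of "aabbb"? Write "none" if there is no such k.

Start in {s0}.
Read 'a': s0→∅; now ∅.
The set is empty and remains empty for the remaining 4 symbols.
No reachable set along the way intersects F.

none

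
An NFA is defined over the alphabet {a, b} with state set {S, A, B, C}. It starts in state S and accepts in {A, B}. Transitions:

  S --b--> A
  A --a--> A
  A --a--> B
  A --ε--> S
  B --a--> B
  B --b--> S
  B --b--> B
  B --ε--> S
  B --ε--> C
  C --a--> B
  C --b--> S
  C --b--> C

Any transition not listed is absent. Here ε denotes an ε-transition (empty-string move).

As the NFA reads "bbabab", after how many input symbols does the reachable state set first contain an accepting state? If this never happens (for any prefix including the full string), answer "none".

1

Start in {S}.
Read 'b': {S} → {S, A}.
None of the earlier sets intersect F, but {S, A} does.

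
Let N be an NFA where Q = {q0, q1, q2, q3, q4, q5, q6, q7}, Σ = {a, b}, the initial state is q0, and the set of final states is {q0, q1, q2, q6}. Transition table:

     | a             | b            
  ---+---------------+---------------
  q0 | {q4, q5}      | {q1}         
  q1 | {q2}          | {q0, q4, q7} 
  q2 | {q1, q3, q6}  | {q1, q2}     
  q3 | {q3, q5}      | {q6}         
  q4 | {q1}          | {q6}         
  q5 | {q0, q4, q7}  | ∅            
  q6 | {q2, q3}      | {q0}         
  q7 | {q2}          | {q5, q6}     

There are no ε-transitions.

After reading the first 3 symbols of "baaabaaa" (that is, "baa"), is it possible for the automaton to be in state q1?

Start in {q0}.
Read 'b': q0→{q1}; now {q1}.
Read 'a': q1→{q2}; now {q2}.
Read 'a': q2→{q1, q3, q6}; now {q1, q3, q6}.
State q1 is in {q1, q3, q6}.

Yes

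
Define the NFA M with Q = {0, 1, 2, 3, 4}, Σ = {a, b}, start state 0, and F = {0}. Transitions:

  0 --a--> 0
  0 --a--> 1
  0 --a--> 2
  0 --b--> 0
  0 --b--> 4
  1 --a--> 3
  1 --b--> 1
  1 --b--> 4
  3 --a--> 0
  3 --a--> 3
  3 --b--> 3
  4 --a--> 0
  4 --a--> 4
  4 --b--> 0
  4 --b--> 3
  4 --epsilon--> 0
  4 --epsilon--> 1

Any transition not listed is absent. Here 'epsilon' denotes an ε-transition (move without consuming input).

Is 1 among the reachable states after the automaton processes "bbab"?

Start in {0}.
Read 'b': {0} → {0, 1, 4}.
Read 'b': {0, 1, 4} → {0, 1, 3, 4}.
Read 'a': {0, 1, 3, 4} → {0, 1, 2, 3, 4}.
Read 'b': {0, 1, 2, 3, 4} → {0, 1, 3, 4}.
State 1 is in {0, 1, 3, 4}.

Yes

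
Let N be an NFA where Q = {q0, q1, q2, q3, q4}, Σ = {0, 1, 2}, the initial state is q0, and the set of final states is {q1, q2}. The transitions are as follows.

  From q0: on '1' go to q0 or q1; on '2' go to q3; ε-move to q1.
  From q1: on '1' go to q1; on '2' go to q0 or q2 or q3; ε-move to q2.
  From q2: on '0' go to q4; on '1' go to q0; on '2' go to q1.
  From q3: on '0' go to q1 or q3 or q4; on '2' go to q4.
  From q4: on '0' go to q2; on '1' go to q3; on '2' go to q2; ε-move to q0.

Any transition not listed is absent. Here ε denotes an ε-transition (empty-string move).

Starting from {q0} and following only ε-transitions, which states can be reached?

{q0, q1, q2}

Begin with {q0}.
ε-move q0 → q1; add q1.
ε-move q1 → q2; add q2.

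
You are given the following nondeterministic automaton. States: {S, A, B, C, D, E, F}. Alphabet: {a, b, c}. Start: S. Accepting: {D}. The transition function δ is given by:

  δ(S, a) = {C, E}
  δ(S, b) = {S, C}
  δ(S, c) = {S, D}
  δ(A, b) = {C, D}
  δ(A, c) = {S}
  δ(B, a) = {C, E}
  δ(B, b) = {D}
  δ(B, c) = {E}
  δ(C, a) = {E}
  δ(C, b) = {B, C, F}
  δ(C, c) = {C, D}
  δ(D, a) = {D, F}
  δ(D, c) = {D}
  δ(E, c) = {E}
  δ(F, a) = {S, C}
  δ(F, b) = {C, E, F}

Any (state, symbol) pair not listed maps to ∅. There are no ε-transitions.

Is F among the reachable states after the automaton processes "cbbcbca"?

Yes

Start in {S}.
Read 'c': S→{S, D}; now {S, D}.
Read 'b': S→{S, C}, D→∅; now {S, C}.
Read 'b': S→{S, C}, C→{B, C, F}; now {S, B, C, F}.
Read 'c': S→{S, D}, B→{E}, C→{C, D}, F→∅; now {S, C, D, E}.
Read 'b': S→{S, C}, C→{B, C, F}, D→∅, E→∅; now {S, B, C, F}.
Read 'c': S→{S, D}, B→{E}, C→{C, D}, F→∅; now {S, C, D, E}.
Read 'a': S→{C, E}, C→{E}, D→{D, F}, E→∅; now {C, D, E, F}.
State F is in {C, D, E, F}.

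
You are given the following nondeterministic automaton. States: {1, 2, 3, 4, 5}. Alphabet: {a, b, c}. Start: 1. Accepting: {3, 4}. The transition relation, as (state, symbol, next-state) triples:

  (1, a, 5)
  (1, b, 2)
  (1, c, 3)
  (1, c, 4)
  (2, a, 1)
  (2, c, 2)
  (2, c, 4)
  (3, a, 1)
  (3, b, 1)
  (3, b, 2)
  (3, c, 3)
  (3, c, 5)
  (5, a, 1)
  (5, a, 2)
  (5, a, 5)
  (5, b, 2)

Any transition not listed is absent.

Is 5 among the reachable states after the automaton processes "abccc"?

Start in {1}.
Read 'a': {1} → {5}.
Read 'b': {5} → {2}.
Read 'c': {2} → {2, 4}.
Read 'c': {2, 4} → {2, 4}.
Read 'c': {2, 4} → {2, 4}.
State 5 is not in {2, 4}.

No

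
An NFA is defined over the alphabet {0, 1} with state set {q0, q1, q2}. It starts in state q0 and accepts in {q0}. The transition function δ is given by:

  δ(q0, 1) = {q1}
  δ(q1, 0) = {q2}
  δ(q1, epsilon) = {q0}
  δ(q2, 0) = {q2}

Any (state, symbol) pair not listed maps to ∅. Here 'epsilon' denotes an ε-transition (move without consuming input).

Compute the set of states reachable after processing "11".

Start in {q0}.
Read '1': {q0} → {q0, q1}.
Read '1': {q0, q1} → {q0, q1}.

{q0, q1}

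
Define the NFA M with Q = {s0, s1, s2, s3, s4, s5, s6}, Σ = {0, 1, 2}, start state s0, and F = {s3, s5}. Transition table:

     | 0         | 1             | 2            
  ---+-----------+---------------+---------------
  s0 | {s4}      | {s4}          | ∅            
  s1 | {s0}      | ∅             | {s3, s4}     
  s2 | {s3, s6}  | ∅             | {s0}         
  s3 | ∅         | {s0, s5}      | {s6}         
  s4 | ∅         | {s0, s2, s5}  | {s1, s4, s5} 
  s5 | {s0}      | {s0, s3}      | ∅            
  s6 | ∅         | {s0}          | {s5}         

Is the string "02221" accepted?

Yes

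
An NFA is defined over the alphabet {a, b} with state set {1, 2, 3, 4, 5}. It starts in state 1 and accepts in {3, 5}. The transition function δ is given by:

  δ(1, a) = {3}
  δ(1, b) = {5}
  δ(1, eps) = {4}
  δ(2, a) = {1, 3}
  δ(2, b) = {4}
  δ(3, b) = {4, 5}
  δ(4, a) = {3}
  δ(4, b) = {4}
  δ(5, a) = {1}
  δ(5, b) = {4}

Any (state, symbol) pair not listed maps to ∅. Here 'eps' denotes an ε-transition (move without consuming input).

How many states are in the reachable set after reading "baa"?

Start: ε-closure({1}) = {1, 4}.
Read 'b': {1, 4} → {4, 5}.
Read 'a': {4, 5} → {1, 3, 4}.
Read 'a': {1, 3, 4} → {3}.
That set has 1 state.

1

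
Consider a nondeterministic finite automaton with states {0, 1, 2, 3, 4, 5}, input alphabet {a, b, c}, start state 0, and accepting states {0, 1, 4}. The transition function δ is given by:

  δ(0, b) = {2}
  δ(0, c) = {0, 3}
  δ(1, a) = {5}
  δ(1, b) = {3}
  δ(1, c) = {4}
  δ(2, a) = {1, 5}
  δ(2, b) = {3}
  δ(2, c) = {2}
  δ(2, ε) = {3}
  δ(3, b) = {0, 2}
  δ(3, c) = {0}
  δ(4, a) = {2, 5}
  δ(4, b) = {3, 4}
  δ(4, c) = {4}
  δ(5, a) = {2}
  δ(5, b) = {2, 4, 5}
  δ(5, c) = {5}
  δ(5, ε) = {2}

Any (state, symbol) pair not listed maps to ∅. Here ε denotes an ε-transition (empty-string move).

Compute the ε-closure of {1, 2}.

{1, 2, 3}

Begin with {1, 2}.
ε-move 2 → 3; add 3.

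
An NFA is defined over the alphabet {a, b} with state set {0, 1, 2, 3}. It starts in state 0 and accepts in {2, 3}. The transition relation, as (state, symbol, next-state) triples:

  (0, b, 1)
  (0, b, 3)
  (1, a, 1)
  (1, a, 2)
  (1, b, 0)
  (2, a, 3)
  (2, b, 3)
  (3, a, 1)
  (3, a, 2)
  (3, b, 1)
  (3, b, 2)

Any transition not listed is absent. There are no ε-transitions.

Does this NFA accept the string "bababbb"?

Yes

Start in {0}.
Read 'b': 0→{1, 3}; now {1, 3}.
Read 'a': 1→{1, 2}, 3→{1, 2}; now {1, 2}.
Read 'b': 1→{0}, 2→{3}; now {0, 3}.
Read 'a': 0→∅, 3→{1, 2}; now {1, 2}.
Read 'b': 1→{0}, 2→{3}; now {0, 3}.
Read 'b': 0→{1, 3}, 3→{1, 2}; now {1, 2, 3}.
Read 'b': 1→{0}, 2→{3}, 3→{1, 2}; now {0, 1, 2, 3}.
The final set {0, 1, 2, 3} contains the accepting states 2, 3.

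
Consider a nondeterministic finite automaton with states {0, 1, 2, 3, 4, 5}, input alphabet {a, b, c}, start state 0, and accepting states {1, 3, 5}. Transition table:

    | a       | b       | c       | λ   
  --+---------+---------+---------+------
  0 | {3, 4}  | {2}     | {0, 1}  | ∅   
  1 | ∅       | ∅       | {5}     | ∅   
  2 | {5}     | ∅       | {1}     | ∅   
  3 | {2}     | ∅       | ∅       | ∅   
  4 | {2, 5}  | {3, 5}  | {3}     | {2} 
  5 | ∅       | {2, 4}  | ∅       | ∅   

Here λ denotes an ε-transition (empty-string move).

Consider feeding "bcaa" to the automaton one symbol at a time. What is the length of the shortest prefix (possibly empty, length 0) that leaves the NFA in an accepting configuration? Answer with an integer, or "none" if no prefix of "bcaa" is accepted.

Start in {0}.
Read 'b': 0→{2}; now {2}.
Read 'c': 2→{1}; now {1}.
None of the earlier sets intersect F, but {1} does.

2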